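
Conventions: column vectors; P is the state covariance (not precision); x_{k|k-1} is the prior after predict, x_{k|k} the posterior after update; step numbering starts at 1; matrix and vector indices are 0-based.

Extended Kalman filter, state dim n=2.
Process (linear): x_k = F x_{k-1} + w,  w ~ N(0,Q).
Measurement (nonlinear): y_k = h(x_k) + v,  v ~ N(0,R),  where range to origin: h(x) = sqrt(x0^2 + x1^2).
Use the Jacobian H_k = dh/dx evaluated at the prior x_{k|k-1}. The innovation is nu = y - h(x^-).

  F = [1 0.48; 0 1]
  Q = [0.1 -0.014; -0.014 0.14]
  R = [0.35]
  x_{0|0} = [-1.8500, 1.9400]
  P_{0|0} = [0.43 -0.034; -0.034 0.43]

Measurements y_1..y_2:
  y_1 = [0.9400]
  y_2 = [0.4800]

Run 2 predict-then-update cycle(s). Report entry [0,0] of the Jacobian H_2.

step 1: x^-=[-0.9188, 1.9400]  P^-=[0.5964 0.1584; 0.1584 0.5700]  H_jac=[-0.4280 0.9038]  S=[0.8023]  K=[-0.1398; 0.5576]  nu=[-1.2066]  x^+=[-0.7502, 1.2672]  P^+=[0.5808 0.2209; 0.2209 0.3206]
step 2: x^-=[-0.1419, 1.2672]  P^-=[0.9667 0.3608; 0.3608 0.4606]  H_jac=[-0.1113 0.9938]  S=[0.7370]  K=[0.3405; 0.5665]  nu=[-0.7951]  x^+=[-0.4127, 0.8167]  P^+=[0.8812 0.2186; 0.2186 0.2240]

H_jac[0,0] = -0.1113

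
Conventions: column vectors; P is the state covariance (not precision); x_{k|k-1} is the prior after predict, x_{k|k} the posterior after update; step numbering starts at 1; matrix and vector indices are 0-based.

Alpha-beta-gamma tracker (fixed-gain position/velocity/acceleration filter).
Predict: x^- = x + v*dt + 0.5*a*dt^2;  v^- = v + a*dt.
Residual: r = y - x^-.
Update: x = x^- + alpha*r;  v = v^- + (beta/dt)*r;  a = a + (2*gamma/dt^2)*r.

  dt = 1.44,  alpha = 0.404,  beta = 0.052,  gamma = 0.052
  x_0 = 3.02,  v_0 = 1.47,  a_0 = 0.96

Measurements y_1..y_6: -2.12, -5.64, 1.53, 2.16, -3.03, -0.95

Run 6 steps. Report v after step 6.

v_post = -1.0395

step 1: x_pred=6.1321  r=-8.2521  x^+=2.7983  v^+=2.5544  a^+=0.5461
step 2: x_pred=7.0428  r=-12.6828  x^+=1.9190  v^+=2.8828  a^+=-0.0900
step 3: x_pred=5.9770  r=-4.4470  x^+=4.1804  v^+=2.5927  a^+=-0.3130
step 4: x_pred=7.5893  r=-5.4293  x^+=5.3959  v^+=1.9459  a^+=-0.5853
step 5: x_pred=7.5911  r=-10.6211  x^+=3.3002  v^+=0.7195  a^+=-1.1180
step 6: x_pred=3.1771  r=-4.1271  x^+=1.5097  v^+=-1.0395  a^+=-1.3250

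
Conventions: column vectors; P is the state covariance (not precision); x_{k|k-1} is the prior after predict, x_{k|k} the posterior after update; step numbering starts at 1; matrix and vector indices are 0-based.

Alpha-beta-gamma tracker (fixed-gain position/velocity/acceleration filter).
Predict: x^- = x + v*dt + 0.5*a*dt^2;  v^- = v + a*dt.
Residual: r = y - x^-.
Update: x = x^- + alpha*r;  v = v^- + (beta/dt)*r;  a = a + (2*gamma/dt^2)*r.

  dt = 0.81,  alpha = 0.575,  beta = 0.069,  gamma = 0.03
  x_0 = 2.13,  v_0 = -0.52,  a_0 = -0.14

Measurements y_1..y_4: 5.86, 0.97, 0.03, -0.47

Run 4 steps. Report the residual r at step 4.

step 1: x_pred=1.6629  r=4.1971  x^+=4.0762  v^+=-0.2759  a^+=0.2438
step 2: x_pred=3.9328  r=-2.9628  x^+=2.2292  v^+=-0.3308  a^+=-0.0271
step 3: x_pred=1.9524  r=-1.9224  x^+=0.8470  v^+=-0.5165  a^+=-0.2029
step 4: x_pred=0.3621  r=-0.8321  x^+=-0.1164  v^+=-0.7517  a^+=-0.2790

resid = -0.8321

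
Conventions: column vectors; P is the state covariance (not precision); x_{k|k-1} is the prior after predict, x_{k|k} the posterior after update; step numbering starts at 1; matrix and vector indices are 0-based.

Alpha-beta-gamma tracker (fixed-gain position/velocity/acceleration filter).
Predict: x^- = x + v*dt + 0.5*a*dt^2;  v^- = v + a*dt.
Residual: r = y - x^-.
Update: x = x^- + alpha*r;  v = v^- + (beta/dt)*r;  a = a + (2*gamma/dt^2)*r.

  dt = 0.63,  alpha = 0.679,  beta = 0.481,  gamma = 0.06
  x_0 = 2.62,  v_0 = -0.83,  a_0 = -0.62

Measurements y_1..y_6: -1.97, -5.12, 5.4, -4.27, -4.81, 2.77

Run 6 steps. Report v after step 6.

v_post = 3.3869

step 1: x_pred=1.9741  r=-3.9441  x^+=-0.7040  v^+=-4.2319  a^+=-1.8125
step 2: x_pred=-3.7297  r=-1.3903  x^+=-4.6737  v^+=-6.4352  a^+=-2.2328
step 3: x_pred=-9.1710  r=14.5710  x^+=0.7227  v^+=3.2830  a^+=2.1726
step 4: x_pred=3.2222  r=-7.4922  x^+=-1.8650  v^+=-1.0685  a^+=-0.0926
step 5: x_pred=-2.5565  r=-2.2535  x^+=-4.0866  v^+=-2.8473  a^+=-0.7739
step 6: x_pred=-6.0340  r=8.8040  x^+=-0.0561  v^+=3.3869  a^+=1.8879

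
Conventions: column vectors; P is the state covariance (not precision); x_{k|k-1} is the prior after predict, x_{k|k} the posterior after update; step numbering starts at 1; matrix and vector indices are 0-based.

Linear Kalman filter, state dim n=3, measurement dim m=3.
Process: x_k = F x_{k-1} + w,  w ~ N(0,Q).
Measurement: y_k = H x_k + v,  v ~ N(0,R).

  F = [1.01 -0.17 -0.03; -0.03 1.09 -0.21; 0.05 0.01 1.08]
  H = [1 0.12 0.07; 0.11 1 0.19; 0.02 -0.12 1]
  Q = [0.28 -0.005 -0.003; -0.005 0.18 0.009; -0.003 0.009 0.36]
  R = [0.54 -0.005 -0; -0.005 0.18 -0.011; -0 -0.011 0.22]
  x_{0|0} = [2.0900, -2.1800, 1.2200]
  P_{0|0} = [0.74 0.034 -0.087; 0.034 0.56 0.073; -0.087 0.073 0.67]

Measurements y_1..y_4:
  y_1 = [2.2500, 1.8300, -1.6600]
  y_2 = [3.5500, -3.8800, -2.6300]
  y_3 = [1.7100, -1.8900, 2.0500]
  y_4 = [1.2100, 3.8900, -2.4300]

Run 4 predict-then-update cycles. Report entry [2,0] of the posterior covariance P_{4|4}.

step 1: x^-=[2.4449, -2.6951, 1.4003]  P^-=[1.0460 -0.0708 -0.0964; -0.0708 0.8388 -0.0466; -0.0964 -0.0466 1.1356]  S=[1.5724 0.1307 -0.0051; 0.1307 1.0352 0.0494; -0.0051 0.0494 1.3758]  K=[0.6601 -0.0562 -0.0442; -0.0506 0.8072 -0.1372; -0.0213 0.1165 0.8238]  nu=[0.0305, 3.9901, -3.4326]  x^+=[2.3928, 0.9953, -0.9632]  P^+=[0.3641 -0.0487 -0.0222; -0.0487 0.1561 -0.0194; -0.0222 -0.0194 0.1781]
step 2: x^-=[2.2764, 1.2153, -0.9107]  P^-=[0.6740 -0.0931 -0.0114; -0.0931 0.3854 -0.0547; -0.0114 -0.0547 0.5658]  S=[1.1975 0.0212 0.0410; 0.0212 0.5523 -0.0036; 0.0410 -0.0036 0.8047]  K=[0.5543 -0.0597 -0.0120; -0.0499 0.6617 -0.1222; -0.0080 0.0984 0.7118]  nu=[1.1915, -5.1727, -1.6190]  x^+=[3.2651, -2.0688, -2.5814]  P^+=[0.3059 -0.0445 -0.0134; -0.0445 0.1290 -0.0178; -0.0134 -0.0178 0.1536]
step 3: x^-=[3.7269, -1.8108, -2.6454]  P^-=[0.6118 -0.0836 -0.0042; -0.0836 0.3512 -0.0477; -0.0042 -0.0477 0.5381]  S=[1.1381 0.0216 0.0452; 0.0216 0.5213 0.0028; 0.0452 0.0028 0.7751]  K=[0.5299 -0.0548 -0.0074; -0.0469 0.6412 -0.1176; -0.0054 0.1002 0.7015]  nu=[-1.6144, 0.0135, 4.4036]  x^+=[2.8383, -2.2444, 0.4536]  P^+=[0.2923 -0.0423 -0.0119; -0.0423 0.1248 -0.0171; -0.0119 -0.0171 0.1514]
step 4: x^-=[3.2347, -2.6268, 0.6094]  P^-=[0.5970 -0.0804 -0.0033; -0.0804 0.3457 -0.0463; -0.0033 -0.0463 0.5356]  S=[1.1241 0.0229 0.0455; 0.0229 0.5169 0.0044; 0.0455 0.0044 0.7722]  K=[0.5237 -0.0528 -0.0068; -0.0457 0.6378 -0.1167; -0.0049 0.1008 0.7005]  nu=[-1.7521, 6.0452, -3.4193]  x^+=[2.0214, 1.7080, -1.1676]  P^+=[0.2889 -0.0416 -0.0117; -0.0416 0.1241 -0.0170; -0.0117 -0.0170 0.1512]

P_post[2,0] = -0.0117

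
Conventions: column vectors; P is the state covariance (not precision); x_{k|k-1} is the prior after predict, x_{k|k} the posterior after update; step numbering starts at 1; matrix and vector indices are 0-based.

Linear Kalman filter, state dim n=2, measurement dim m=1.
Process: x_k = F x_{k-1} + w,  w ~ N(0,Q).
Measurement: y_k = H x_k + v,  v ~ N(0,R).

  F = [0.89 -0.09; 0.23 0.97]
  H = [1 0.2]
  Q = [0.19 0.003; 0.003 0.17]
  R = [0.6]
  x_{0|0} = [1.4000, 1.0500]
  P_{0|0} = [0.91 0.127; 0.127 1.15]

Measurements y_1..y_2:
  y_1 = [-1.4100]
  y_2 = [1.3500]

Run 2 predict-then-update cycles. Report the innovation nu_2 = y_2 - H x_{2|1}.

step 1: x^-=[1.1515, 1.3405]  P^-=[0.8998 0.1959; 0.1959 1.3568]  S=[1.6324]  K=[0.5752; 0.2862]  nu=[-2.8296]  x^+=[-0.4761, 0.5306]  P^+=[0.3597 -0.0729; -0.0729 1.2231]
step 2: x^-=[-0.4715, 0.4051]  P^-=[0.4965 -0.0916; -0.0916 1.3073]  S=[1.1122]  K=[0.4300; 0.1528]  nu=[1.7404]  x^+=[0.2769, 0.6710]  P^+=[0.2909 -0.1646; -0.1646 1.2814]

innov = [1.7404]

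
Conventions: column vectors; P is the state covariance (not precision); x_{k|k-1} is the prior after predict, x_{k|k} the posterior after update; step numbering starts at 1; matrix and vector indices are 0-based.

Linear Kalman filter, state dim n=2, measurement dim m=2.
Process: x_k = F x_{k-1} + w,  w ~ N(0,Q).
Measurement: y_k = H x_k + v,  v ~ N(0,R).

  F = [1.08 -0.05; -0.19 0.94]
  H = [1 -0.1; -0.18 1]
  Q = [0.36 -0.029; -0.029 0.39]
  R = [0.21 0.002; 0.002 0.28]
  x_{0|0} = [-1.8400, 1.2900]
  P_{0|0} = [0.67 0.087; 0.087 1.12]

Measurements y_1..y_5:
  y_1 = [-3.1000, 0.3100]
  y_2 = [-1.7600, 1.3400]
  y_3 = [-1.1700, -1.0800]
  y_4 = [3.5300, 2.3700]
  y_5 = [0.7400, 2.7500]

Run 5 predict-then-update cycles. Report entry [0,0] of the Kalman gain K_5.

step 1: x^-=[-2.0517, 1.5622]  P^-=[1.1349 -0.1300; -0.1300 1.3727]  S=[1.3846 -0.4719; -0.4719 1.7363]  K=[0.8413 0.0361; 0.0893 0.8284]  nu=[-0.8921, -1.6215]  x^+=[-2.8609, 0.1394]  P^+=[0.1812 0.0444; 0.0444 0.2401]
step 2: x^-=[-3.0967, 0.6746]  P^-=[0.5672 -0.0320; -0.0320 0.5928]  S=[0.7895 -0.1919; -0.1919 0.9027]  K=[0.7237 0.0054; 0.0481 0.6733]  nu=[1.4041, 0.1080]  x^+=[-2.0799, 0.8148]  P^+=[0.1551 0.0309; 0.0309 0.1942]
step 3: x^-=[-2.2870, 1.1611]  P^-=[0.5380 -0.0383; -0.0383 0.5562]  S=[0.7613 -0.1895; -0.1895 0.8674]  K=[0.7117 -0.0004; 0.0404 0.6580]  nu=[1.2331, -2.6528]  x^+=[-1.4084, -0.5345]  P^+=[0.1523 0.0287; 0.0287 0.1895]
step 4: x^-=[-1.4943, -0.2348]  P^-=[0.5351 -0.0397; -0.0397 0.5527]  S=[0.7585 -0.1900; -0.1900 0.8643]  K=[0.7103 -0.0012; 0.0392 0.6563]  nu=[5.0009, 2.3359]  x^+=[2.0550, 1.4942]  P^+=[0.1520 0.0284; 0.0284 0.1890]
step 5: x^-=[2.1447, 1.0141]  P^-=[0.5347 -0.0399; -0.0399 0.5523]  S=[0.7582 -0.1901; -0.1901 0.8640]  K=[0.7101 -0.0013; 0.0390 0.6561]  nu=[-1.3033, 2.1219]  x^+=[1.2163, 2.3555]  P^+=[0.1520 0.0284; 0.0284 0.1889]

K[0,0] = 0.7101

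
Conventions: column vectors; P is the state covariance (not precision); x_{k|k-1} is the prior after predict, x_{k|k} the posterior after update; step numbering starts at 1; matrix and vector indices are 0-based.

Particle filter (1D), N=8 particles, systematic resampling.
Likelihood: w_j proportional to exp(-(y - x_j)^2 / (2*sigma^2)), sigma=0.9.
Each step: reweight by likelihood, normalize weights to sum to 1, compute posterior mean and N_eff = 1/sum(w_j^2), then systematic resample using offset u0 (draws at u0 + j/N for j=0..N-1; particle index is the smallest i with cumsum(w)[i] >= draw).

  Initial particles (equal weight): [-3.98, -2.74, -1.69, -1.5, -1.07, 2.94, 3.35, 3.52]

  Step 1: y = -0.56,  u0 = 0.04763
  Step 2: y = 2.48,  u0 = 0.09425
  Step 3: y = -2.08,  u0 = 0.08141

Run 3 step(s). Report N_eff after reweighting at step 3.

step 1: w=[0.0004, 0.0274, 0.2343, 0.2987, 0.4389, 0.0003, 0.0000, 0.0000]  mean=-1.3892  Neff=2.9631  idx=[2, 2, 3, 3, 3, 4, 4, 4]
step 2: w=[0.0148, 0.0148, 0.0386, 0.0386, 0.0386, 0.2848, 0.2848, 0.2848]  mean=-1.1382  Neff=4.0272  idx=[3, 5, 5, 6, 6, 7, 7, 7]
step 3: w=[0.1789, 0.1173, 0.1173, 0.1173, 0.1173, 0.1173, 0.1173, 0.1173]  mean=-1.1469  Neff=7.7931  idx=[0, 1, 2, 3, 4, 5, 6, 7]

N_eff = 7.7931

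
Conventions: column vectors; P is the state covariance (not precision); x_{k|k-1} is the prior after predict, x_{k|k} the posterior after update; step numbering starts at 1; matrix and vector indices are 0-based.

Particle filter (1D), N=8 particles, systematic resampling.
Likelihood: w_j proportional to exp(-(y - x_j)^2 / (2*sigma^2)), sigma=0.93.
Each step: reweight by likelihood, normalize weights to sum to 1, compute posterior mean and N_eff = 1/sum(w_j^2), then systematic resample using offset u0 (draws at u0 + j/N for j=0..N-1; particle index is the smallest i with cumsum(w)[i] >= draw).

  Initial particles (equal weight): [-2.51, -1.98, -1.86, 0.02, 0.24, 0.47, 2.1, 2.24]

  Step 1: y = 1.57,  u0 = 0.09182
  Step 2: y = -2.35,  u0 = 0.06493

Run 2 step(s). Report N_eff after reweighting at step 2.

step 1: w=[0.0000, 0.0003, 0.0004, 0.0914, 0.1318, 0.1820, 0.3115, 0.2827]  mean=1.4050  Neff=4.2415  idx=[3, 4, 5, 6, 6, 6, 7, 7]
step 2: w=[0.5579, 0.2969, 0.1446, 0.0002, 0.0002, 0.0002, 0.0001, 0.0001]  mean=0.1517  Neff=2.3792  idx=[0, 0, 0, 0, 1, 1, 1, 2]

N_eff = 2.3792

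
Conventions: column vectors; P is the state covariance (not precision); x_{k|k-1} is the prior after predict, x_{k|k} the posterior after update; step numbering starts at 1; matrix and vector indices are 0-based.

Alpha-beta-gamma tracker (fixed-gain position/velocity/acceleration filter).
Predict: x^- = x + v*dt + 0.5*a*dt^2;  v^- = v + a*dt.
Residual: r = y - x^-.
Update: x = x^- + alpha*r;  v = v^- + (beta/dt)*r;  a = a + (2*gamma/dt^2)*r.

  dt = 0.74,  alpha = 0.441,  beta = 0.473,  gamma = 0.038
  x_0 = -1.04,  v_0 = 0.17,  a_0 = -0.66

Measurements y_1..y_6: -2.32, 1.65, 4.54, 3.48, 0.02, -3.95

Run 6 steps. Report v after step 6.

step 1: x_pred=-1.0949  r=-1.2251  x^+=-1.6352  v^+=-1.1015  a^+=-0.8300
step 2: x_pred=-2.6775  r=4.3275  x^+=-0.7691  v^+=1.0504  a^+=-0.2294
step 3: x_pred=-0.0546  r=4.5946  x^+=1.9716  v^+=3.8175  a^+=0.4082
step 4: x_pred=4.9083  r=-1.4283  x^+=4.2784  v^+=3.2066  a^+=0.2100
step 5: x_pred=6.7088  r=-6.6888  x^+=3.7590  v^+=-0.9134  a^+=-0.7183
step 6: x_pred=2.8865  r=-6.8365  x^+=-0.1284  v^+=-5.8147  a^+=-1.6671

v_post = -5.8147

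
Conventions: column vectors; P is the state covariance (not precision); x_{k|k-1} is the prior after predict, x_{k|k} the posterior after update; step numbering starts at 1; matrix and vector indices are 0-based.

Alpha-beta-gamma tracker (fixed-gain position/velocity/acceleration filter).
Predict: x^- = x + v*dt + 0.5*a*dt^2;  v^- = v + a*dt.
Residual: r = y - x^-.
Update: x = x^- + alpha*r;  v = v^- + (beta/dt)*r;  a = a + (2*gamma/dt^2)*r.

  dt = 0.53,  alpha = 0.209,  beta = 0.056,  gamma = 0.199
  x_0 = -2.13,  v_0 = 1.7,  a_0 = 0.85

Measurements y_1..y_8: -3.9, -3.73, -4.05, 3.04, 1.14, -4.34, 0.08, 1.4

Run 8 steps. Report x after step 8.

x_post = 8.4379

step 1: x_pred=-1.1096  r=-2.7904  x^+=-1.6928  v^+=1.8557  a^+=-3.1036
step 2: x_pred=-1.1452  r=-2.5848  x^+=-1.6854  v^+=-0.0624  a^+=-6.7659
step 3: x_pred=-2.6688  r=-1.3812  x^+=-2.9574  v^+=-3.7943  a^+=-8.7230
step 4: x_pred=-6.1935  r=9.2335  x^+=-4.2637  v^+=-7.4418  a^+=4.3598
step 5: x_pred=-7.5956  r=8.7356  x^+=-5.7698  v^+=-4.2081  a^+=16.7370
step 6: x_pred=-5.6494  r=1.3094  x^+=-5.3758  v^+=4.8008  a^+=18.5923
step 7: x_pred=-0.2201  r=0.3001  x^+=-0.1573  v^+=14.6864  a^+=19.0174
step 8: x_pred=10.2975  r=-8.8975  x^+=8.4379  v^+=23.8255  a^+=6.4108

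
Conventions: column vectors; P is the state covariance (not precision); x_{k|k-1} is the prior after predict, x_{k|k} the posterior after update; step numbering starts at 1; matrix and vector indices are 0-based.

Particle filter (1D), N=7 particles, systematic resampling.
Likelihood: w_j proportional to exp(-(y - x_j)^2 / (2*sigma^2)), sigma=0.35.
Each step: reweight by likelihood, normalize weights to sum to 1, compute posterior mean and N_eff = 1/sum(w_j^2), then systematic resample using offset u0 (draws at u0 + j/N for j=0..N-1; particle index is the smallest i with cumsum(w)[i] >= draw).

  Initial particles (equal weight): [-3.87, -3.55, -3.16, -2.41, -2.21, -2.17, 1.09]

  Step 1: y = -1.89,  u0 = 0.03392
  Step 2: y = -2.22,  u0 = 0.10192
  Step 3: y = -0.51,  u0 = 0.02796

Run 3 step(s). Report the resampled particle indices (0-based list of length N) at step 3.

step 1: w=[0.0000, 0.0000, 0.0008, 0.1931, 0.3833, 0.4228, 0.0000]  mean=-2.2325  Neff=2.7551  idx=[3, 3, 4, 4, 5, 5, 5]
step 2: w=[0.1289, 0.1289, 0.1493, 0.1493, 0.1479, 0.1479, 0.1479]  mean=-2.2438  Neff=6.9733  idx=[0, 1, 2, 3, 4, 5, 6]
step 3: w=[0.0073, 0.0073, 0.1370, 0.1370, 0.2372, 0.2372, 0.2372]  mean=-2.1844  Neff=4.8455  idx=[2, 3, 4, 4, 5, 5, 6]

resampled_idx = [2, 3, 4, 4, 5, 5, 6]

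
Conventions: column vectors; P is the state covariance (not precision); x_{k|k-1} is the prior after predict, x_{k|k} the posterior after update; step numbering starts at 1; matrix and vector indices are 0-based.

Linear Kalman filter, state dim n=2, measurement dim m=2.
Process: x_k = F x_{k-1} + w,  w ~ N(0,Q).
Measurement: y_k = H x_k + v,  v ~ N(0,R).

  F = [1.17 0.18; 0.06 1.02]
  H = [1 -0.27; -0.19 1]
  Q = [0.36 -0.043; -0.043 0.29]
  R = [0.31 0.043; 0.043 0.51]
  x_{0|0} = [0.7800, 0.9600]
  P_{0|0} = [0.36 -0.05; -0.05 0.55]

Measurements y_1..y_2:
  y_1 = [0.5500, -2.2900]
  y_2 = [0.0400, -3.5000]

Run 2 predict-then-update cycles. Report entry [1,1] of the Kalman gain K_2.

step 1: x^-=[1.0854, 1.0260]  P^-=[0.8496 0.0230; 0.0230 0.8574]  S=[1.2096 -0.3257; -0.3257 1.3893]  K=[0.7155 0.0681; -0.0075 0.6122]  nu=[-0.2584, -3.1098]  x^+=[0.6886, -0.8760]  P^+=[0.2555 0.1141; 0.1141 0.3336]
step 2: x^-=[0.6480, -0.8522]  P^-=[0.7687 0.1736; 0.1736 0.6520]  S=[1.0325 -0.0966; -0.0966 1.1237]  K=[0.7071 0.0853; 0.0495 0.5551]  nu=[-0.8381, -2.5247]  x^+=[-0.1599, -2.2951]  P^+=[0.2559 0.1225; 0.1225 0.3085]

K[1,1] = 0.5551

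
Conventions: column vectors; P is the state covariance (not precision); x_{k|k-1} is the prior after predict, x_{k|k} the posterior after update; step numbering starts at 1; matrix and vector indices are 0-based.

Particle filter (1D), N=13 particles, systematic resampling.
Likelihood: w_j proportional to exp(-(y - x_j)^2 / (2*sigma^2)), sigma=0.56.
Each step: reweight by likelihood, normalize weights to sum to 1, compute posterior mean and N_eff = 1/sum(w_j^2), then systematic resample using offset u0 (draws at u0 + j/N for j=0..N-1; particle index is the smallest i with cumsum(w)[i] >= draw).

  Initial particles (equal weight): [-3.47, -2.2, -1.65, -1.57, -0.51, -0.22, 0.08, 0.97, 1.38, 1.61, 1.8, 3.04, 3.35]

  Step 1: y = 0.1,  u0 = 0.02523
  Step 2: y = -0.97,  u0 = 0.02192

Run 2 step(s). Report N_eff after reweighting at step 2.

N_eff = 8.6300

step 1: w=[0.0000, 0.0001, 0.0027, 0.0041, 0.1953, 0.3002, 0.3532, 0.1057, 0.0259, 0.0093, 0.0035, 0.0000, 0.0000]  mean=0.0112  Neff=3.7745  idx=[4, 4, 4, 5, 5, 5, 5, 6, 6, 6, 6, 7, 7]
step 2: w=[0.1598, 0.1598, 0.1598, 0.0913, 0.0913, 0.0913, 0.0913, 0.0386, 0.0386, 0.0386, 0.0386, 0.0006, 0.0006]  mean=-0.3114  Neff=8.6300  idx=[0, 0, 1, 1, 2, 2, 3, 3, 4, 5, 6, 7, 9]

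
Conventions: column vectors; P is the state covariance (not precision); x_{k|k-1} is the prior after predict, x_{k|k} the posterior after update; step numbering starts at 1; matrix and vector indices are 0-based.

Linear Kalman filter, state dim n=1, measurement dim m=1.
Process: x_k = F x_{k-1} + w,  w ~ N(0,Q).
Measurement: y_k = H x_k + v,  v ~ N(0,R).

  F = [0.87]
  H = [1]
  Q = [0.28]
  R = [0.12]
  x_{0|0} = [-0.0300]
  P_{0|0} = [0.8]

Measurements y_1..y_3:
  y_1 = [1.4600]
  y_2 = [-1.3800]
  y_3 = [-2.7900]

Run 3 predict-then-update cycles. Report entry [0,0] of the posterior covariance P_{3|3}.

step 1: x^-=[-0.0261]  P^-=[0.8855]  S=[1.0055]  K=[0.8807]  nu=[1.4861]  x^+=[1.2826]  P^+=[0.1057]
step 2: x^-=[1.1159]  P^-=[0.3600]  S=[0.4800]  K=[0.7500]  nu=[-2.4959]  x^+=[-0.7560]  P^+=[0.0900]
step 3: x^-=[-0.6577]  P^-=[0.3481]  S=[0.4681]  K=[0.7437]  nu=[-2.1323]  x^+=[-2.2434]  P^+=[0.0892]

P_post[0,0] = 0.0892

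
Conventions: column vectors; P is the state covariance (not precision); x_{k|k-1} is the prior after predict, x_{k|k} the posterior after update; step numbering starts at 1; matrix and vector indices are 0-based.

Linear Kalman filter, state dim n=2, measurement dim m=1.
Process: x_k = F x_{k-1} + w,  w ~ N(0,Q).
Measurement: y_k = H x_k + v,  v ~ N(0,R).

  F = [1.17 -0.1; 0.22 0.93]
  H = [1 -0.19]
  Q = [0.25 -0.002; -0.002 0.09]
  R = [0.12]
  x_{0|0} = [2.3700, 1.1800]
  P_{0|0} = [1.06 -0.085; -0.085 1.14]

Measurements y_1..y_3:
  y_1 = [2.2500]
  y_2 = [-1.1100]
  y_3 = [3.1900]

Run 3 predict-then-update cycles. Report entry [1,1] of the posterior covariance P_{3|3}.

P_post[1,1] = 1.1199

step 1: x^-=[2.6549, 1.6188]  P^-=[1.7323 0.0742; 0.0742 1.0925]  S=[1.8636]  K=[0.9220; -0.0716]  nu=[-0.0973]  x^+=[2.5652, 1.6258]  P^+=[0.1481 0.1972; 0.1972 1.0830]
step 2: x^-=[2.8387, 2.0763]  P^-=[0.4174 0.1456; 0.1456 1.1145]  S=[0.5223]  K=[0.7462; -0.1266]  nu=[-3.5542]  x^+=[0.1865, 2.5264]  P^+=[0.1266 0.1950; 0.1950 1.1061]
step 3: x^-=[-0.0344, 2.3905]  P^-=[0.3887 0.1356; 0.1356 1.1326]  S=[0.4981]  K=[0.7287; -0.1599]  nu=[3.6786]  x^+=[2.6462, 1.8025]  P^+=[0.1242 0.1936; 0.1936 1.1199]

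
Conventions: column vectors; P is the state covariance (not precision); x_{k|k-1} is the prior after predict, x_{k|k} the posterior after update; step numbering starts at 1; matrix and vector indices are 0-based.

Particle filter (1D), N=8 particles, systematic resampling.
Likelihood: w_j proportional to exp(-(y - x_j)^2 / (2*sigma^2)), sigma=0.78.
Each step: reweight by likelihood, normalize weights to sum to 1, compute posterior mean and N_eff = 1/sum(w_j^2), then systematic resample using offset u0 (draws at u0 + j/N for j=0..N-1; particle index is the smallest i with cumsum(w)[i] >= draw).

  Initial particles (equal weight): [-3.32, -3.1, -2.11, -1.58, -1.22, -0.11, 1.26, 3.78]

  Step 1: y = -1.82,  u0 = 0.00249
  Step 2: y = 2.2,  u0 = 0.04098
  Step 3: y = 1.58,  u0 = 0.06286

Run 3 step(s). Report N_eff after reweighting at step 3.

N_eff = 7.3164

step 1: w=[0.0501, 0.0829, 0.2973, 0.3038, 0.2370, 0.0288, 0.0001, 0.0000]  mean=-1.8227  Neff=4.0479  idx=[0, 1, 2, 2, 3, 3, 4, 4]
step 2: w=[0.0000, 0.0000, 0.0016, 0.0016, 0.0529, 0.0529, 0.4455, 0.4455]  mean=-1.2609  Neff=2.4841  idx=[4, 6, 6, 6, 6, 7, 7, 7]
step 3: w=[0.0239, 0.1394, 0.1394, 0.1394, 0.1394, 0.1394, 0.1394, 0.1394]  mean=-1.2286  Neff=7.3164  idx=[1, 2, 3, 3, 4, 5, 6, 7]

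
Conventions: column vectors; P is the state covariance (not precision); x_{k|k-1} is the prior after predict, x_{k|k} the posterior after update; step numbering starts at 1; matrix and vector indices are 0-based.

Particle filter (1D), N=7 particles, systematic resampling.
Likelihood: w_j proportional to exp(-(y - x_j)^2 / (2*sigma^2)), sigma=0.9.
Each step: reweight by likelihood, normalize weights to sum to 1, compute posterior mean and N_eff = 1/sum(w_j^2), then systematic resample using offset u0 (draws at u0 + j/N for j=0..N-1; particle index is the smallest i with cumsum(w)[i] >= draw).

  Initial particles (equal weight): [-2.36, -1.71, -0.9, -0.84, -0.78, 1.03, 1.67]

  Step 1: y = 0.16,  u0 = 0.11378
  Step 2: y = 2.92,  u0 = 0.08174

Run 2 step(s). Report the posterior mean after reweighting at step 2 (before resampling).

step 1: w=[0.0076, 0.0440, 0.1903, 0.2054, 0.2207, 0.2387, 0.0932]  mean=-0.2076  Neff=5.1327  idx=[2, 3, 3, 4, 5, 5, 6]
step 2: w=[0.0002, 0.0003, 0.0003, 0.0004, 0.1830, 0.1830, 0.6328]  mean=1.4330  Neff=2.1392  idx=[4, 5, 6, 6, 6, 6, 6]

post_mean = 1.4330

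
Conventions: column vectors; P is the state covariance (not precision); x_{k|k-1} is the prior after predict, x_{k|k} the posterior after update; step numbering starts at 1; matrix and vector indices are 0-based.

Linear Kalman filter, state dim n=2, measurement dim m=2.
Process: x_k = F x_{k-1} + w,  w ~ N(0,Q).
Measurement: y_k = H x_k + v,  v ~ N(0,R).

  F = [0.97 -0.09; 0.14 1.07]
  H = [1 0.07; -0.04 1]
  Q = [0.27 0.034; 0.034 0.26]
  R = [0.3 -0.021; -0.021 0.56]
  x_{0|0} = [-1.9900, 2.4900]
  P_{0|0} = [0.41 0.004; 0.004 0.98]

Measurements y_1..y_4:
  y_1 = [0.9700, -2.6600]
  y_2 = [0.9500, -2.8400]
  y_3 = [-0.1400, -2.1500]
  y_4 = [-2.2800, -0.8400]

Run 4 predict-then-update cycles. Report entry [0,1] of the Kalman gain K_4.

K[0,1] = -0.0106

step 1: x^-=[-2.1544, 2.3857]  P^-=[0.6630 -0.0006; -0.0006 1.3912]  S=[0.9697 0.0493; 0.0493 1.9523]  K=[0.6852 -0.0312; 0.0637 0.7110]  nu=[2.9574, -5.1319]  x^+=[0.0321, -1.0747]  P^+=[0.2079 -0.0235; -0.0235 0.3959]
step 2: x^-=[0.1279, -1.1455]  P^-=[0.4729 -0.0000; -0.0000 0.7103]  S=[0.7764 0.0098; 0.0098 1.2710]  K=[0.6094 -0.0196; 0.0570 0.5584]  nu=[0.9023, -1.6894]  x^+=[0.7108, -2.0374]  P^+=[0.1844 -0.0164; -0.0164 0.3108]
step 3: x^-=[0.8729, -2.0805]  P^-=[0.4489 0.0123; 0.0123 0.6146]  S=[0.7536 0.0163; 0.0163 1.1743]  K=[0.5970 -0.0131; 0.0621 0.5221]  nu=[-0.8672, -0.0346]  x^+=[0.3555, -2.1524]  P^+=[0.1803 -0.0127; -0.0127 0.2905]
step 4: x^-=[0.5386, -2.2533]  P^-=[0.4442 0.0175; 0.0175 0.5924]  S=[0.7495 0.0202; 0.0202 1.1517]  K=[0.5945 -0.0106; 0.0649 0.5126]  nu=[-2.6609, 1.4348]  x^+=[-1.0586, -1.6904]  P^+=[0.1794 -0.0113; -0.0113 0.2853]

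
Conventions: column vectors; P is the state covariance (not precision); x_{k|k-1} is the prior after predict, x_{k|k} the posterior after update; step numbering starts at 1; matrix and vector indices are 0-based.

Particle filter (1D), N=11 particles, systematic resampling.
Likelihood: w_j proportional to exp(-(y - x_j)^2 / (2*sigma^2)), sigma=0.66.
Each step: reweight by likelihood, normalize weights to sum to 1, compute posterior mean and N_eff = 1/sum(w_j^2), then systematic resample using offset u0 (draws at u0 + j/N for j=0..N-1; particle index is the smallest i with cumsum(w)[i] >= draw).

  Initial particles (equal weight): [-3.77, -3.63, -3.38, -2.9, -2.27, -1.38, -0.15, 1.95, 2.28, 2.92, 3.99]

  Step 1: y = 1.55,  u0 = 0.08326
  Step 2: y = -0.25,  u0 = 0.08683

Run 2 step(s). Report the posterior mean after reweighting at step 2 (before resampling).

post_mean = 1.9834

step 1: w=[0.0000, 0.0000, 0.0000, 0.0000, 0.0000, 0.0000, 0.0237, 0.5446, 0.3550, 0.0759, 0.0007]  mean=2.0923  Neff=2.3311  idx=[7, 7, 7, 7, 7, 7, 8, 8, 8, 8, 9]
step 2: w=[0.1499, 0.1499, 0.1499, 0.1499, 0.1499, 0.1499, 0.0250, 0.0250, 0.0250, 0.0250, 0.0004]  mean=1.9834  Neff=7.2784  idx=[0, 1, 1, 2, 3, 3, 4, 4, 5, 6, 9]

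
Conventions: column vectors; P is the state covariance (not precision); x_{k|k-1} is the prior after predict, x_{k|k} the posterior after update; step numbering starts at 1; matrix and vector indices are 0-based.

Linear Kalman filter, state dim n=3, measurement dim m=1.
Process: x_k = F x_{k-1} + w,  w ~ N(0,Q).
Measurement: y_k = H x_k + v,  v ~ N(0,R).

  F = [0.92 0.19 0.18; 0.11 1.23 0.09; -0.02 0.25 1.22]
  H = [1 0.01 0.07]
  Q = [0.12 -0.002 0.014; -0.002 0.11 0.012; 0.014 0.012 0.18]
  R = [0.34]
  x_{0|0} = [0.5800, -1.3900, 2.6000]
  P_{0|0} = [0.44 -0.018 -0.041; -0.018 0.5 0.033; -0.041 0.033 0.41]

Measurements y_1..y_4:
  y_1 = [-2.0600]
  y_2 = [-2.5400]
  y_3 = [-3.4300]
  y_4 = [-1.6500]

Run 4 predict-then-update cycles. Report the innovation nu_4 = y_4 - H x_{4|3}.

step 1: x^-=[0.7375, -1.4119, 2.8129]  P^-=[0.5061 0.1489 0.0789; 0.1489 0.8767 0.2546; 0.0789 0.2546 0.8440]  S=[0.8647]  K=[0.5934; 0.2030; 0.1625]  nu=[-2.9803]  x^+=[-1.0310, -2.0168, 2.3286]  P^+=[0.2016 0.0448 -0.0045; 0.0448 0.8411 0.2261; -0.0045 0.2261 0.8212]
step 2: x^-=[-0.9126, -2.3846, 2.3574]  P^-=[0.3773 0.3333 0.2982; 0.3333 1.4537 0.7042; 0.2982 0.7042 1.5925]  S=[0.7746]  K=[0.5183; 0.5127; 0.5380]  nu=[-1.7686]  x^+=[-1.8292, -3.2914, 1.4058]  P^+=[0.1692 0.1275 0.0822; 0.1275 1.2500 0.4905; 0.0822 0.4905 1.3683]
step 3: x^-=[-2.0552, -4.1230, 0.9289]  P^-=[0.4580 0.6018 0.6274; 0.6018 2.1590 1.3046; 0.6274 1.3046 2.5887]  S=[0.9126]  K=[0.5566; 0.7831; 0.9003]  nu=[-1.3986]  x^+=[-2.8336, -5.2183, -0.3303]  P^+=[0.1753 0.2040 0.1701; 0.2040 1.5993 0.6612; 0.1701 0.6612 1.8490]
step 4: x^-=[-3.6579, -6.7600, -1.6509]  P^-=[0.5589 0.8297 0.9122; 0.8297 2.7517 1.7366; 0.9122 1.7366 3.4250]  S=[1.0627]  K=[0.5938; 0.9210; 1.1004]  nu=[2.1910]  x^+=[-2.3568, -4.7419, 0.7601]  P^+=[0.1842 0.2485 0.2178; 0.2485 1.8502 0.6596; 0.2178 0.6596 2.1384]

innov = [2.1910]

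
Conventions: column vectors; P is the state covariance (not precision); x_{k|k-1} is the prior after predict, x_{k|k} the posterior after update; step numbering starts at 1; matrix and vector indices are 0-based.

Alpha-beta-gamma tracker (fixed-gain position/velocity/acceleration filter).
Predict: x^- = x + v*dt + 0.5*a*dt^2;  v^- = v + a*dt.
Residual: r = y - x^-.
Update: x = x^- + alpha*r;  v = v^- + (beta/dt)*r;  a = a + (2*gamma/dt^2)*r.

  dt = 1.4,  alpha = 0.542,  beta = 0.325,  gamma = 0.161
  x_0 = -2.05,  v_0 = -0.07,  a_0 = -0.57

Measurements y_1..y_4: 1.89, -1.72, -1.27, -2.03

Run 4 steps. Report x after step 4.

step 1: x_pred=-2.7066  r=4.5966  x^+=-0.2152  v^+=0.1991  a^+=0.1852
step 2: x_pred=0.2449  r=-1.9649  x^+=-0.8201  v^+=0.0021  a^+=-0.1377
step 3: x_pred=-0.9520  r=-0.3180  x^+=-1.1243  v^+=-0.2644  a^+=-0.1899
step 4: x_pred=-1.6806  r=-0.3494  x^+=-1.8700  v^+=-0.6114  a^+=-0.2473

x_post = -1.8700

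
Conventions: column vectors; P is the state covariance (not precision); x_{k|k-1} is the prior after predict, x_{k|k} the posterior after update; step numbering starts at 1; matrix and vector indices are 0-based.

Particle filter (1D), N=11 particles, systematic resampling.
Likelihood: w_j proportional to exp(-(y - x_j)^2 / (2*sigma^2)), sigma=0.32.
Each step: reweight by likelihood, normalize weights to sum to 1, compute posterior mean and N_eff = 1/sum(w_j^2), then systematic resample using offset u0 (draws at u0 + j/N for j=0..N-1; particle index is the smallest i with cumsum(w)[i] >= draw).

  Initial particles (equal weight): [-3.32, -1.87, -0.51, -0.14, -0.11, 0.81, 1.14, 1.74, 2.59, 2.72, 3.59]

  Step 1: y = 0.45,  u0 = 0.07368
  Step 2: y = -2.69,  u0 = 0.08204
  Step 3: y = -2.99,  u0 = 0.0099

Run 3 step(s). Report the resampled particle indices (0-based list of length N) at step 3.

step 1: w=[0.0000, 0.0000, 0.0107, 0.1758, 0.2081, 0.5110, 0.0941, 0.0003, 0.0000, 0.0000, 0.0000]  mean=0.4687  Neff=2.9043  idx=[3, 3, 4, 4, 5, 5, 5, 5, 5, 5, 6]
step 2: w=[0.3397, 0.3397, 0.1603, 0.1603, 0.0000, 0.0000, 0.0000, 0.0000, 0.0000, 0.0000, 0.0000]  mean=-0.1304  Neff=3.5433  idx=[0, 0, 0, 1, 1, 1, 1, 2, 2, 3, 3]
step 3: w=[0.1146, 0.1146, 0.1146, 0.1146, 0.1146, 0.1146, 0.1146, 0.0495, 0.0495, 0.0495, 0.0495]  mean=-0.1341  Neff=9.8338  idx=[0, 0, 1, 2, 3, 4, 4, 5, 6, 7, 9]

resampled_idx = [0, 0, 1, 2, 3, 4, 4, 5, 6, 7, 9]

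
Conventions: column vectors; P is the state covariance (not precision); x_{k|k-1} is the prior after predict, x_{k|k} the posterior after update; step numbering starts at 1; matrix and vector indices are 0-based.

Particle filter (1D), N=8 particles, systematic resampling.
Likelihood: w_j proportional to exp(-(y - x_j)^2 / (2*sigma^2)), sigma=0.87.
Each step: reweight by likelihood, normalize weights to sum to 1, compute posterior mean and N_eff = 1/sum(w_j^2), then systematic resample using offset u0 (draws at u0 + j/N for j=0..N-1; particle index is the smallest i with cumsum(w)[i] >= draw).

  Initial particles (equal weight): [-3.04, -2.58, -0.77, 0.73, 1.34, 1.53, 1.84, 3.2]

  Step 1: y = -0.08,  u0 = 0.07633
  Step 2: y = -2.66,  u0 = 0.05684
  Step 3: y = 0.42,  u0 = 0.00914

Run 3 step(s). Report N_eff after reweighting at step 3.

step 1: w=[0.0016, 0.0083, 0.3782, 0.3358, 0.1367, 0.0935, 0.0454, 0.0004]  mean=0.3386  Neff=3.5037  idx=[2, 2, 2, 3, 3, 3, 4, 5]
step 2: w=[0.3315, 0.3315, 0.3315, 0.0018, 0.0018, 0.0018, 0.0001, 0.0000]  mean=-0.7618  Neff=3.0328  idx=[0, 0, 0, 1, 1, 2, 2, 2]
step 3: w=[0.1250, 0.1250, 0.1250, 0.1250, 0.1250, 0.1250, 0.1250, 0.1250]  mean=-0.7700  Neff=8.0000  idx=[0, 1, 2, 3, 4, 5, 6, 7]

N_eff = 8.0000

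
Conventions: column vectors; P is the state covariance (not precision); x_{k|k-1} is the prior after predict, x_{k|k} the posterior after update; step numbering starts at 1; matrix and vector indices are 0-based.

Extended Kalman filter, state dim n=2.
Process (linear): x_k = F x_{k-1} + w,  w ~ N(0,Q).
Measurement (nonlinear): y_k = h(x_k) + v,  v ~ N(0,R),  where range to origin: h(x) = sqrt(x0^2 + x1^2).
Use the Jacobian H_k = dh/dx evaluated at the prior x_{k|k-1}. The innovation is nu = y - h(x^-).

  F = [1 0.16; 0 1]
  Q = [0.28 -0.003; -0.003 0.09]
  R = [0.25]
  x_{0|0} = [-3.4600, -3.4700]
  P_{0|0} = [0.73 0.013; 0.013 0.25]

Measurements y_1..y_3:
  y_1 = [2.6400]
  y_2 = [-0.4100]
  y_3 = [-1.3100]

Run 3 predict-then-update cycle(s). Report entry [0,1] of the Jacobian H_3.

step 1: x^-=[-4.0152, -3.4700]  P^-=[1.0206 0.0500; 0.0500 0.3400]  H_jac=[-0.7566 -0.6539]  S=[1.0291]  K=[-0.7821; -0.2528]  nu=[-2.6669]  x^+=[-1.9294, -2.7958]  P^+=[0.3911 -0.1535; -0.1535 0.2742]
step 2: x^-=[-2.3767, -2.7958]  P^-=[0.6290 -0.1126; -0.1126 0.3642]  H_jac=[-0.6477 -0.7619]  S=[0.6142]  K=[-0.5236; -0.3331]  nu=[-4.0795]  x^+=[-0.2406, -1.4369]  P^+=[0.4606 -0.2197; -0.2197 0.2961]
step 3: x^-=[-0.4705, -1.4369]  P^-=[0.6778 -0.1753; -0.1753 0.3861]  H_jac=[-0.3112 -0.9504]  S=[0.5606]  K=[-0.0790; -0.5572]  nu=[-2.8219]  x^+=[-0.2476, 0.1354]  P^+=[0.6743 -0.2000; -0.2000 0.2121]

H_jac[0,1] = -0.9504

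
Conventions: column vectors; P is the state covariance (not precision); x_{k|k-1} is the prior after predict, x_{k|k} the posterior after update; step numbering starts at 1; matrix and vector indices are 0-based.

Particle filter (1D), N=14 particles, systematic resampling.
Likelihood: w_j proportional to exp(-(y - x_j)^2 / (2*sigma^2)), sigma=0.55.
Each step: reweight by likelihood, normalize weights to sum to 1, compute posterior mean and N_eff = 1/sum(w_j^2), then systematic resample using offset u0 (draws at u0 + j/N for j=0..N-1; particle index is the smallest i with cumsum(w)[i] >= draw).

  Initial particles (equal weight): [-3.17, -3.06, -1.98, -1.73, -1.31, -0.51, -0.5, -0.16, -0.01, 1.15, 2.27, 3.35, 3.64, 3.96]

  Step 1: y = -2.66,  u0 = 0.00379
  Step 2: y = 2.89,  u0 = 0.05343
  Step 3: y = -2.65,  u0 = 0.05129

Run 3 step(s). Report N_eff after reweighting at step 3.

step 1: w=[0.2993, 0.3532, 0.2143, 0.1102, 0.0226, 0.0002, 0.0002, 0.0000, 0.0000, 0.0000, 0.0000, 0.0000, 0.0000, 0.0000]  mean=-2.6743  Neff=3.6644  idx=[0, 0, 0, 0, 0, 1, 1, 1, 1, 1, 2, 2, 2, 3]
step 2: w=[0.0000, 0.0000, 0.0000, 0.0000, 0.0000, 0.0000, 0.0000, 0.0000, 0.0000, 0.0000, 0.0187, 0.0187, 0.0187, 0.9439]  mean=-1.7440  Neff=1.1211  idx=[12, 13, 13, 13, 13, 13, 13, 13, 13, 13, 13, 13, 13, 13]
step 3: w=[0.1292, 0.0670, 0.0670, 0.0670, 0.0670, 0.0670, 0.0670, 0.0670, 0.0670, 0.0670, 0.0670, 0.0670, 0.0670, 0.0670]  mean=-1.7623  Neff=13.3290  idx=[0, 0, 1, 3, 4, 5, 6, 7, 8, 9, 10, 11, 12, 13]

N_eff = 13.3290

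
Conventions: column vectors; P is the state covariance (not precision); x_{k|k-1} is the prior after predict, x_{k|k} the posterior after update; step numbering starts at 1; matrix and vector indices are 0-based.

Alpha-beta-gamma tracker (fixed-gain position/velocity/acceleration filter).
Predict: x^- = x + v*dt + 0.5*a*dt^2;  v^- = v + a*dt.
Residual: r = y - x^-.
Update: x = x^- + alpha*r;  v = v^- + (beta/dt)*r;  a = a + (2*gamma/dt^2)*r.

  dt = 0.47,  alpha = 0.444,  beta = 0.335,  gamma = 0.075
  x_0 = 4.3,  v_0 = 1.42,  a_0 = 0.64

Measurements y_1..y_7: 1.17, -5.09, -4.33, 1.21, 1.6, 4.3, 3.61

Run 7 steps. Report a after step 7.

a_post = 9.3893

step 1: x_pred=5.0381  r=-3.8681  x^+=3.3207  v^+=-1.0362  a^+=-1.9866
step 2: x_pred=2.6142  r=-7.7042  x^+=-0.8065  v^+=-7.4612  a^+=-7.2181
step 3: x_pred=-5.1105  r=0.7805  x^+=-4.7639  v^+=-10.2974  a^+=-6.6881
step 4: x_pred=-10.3424  r=11.5524  x^+=-5.2132  v^+=-5.2066  a^+=1.1565
step 5: x_pred=-7.5325  r=9.1325  x^+=-3.4777  v^+=1.8463  a^+=7.3578
step 6: x_pred=-1.7973  r=6.0973  x^+=0.9099  v^+=9.6504  a^+=11.4981
step 7: x_pred=6.7156  r=-3.1056  x^+=5.3367  v^+=12.8410  a^+=9.3893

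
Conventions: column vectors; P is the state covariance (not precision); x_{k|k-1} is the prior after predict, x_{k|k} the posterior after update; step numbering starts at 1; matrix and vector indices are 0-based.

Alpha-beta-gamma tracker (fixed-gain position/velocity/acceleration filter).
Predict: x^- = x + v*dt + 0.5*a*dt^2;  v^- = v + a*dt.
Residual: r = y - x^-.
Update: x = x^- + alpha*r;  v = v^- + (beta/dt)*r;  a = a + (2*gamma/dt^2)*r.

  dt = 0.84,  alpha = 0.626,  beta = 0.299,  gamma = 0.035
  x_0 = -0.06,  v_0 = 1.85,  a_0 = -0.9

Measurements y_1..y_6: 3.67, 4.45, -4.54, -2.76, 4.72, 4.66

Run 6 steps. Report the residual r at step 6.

resid = 5.0622

step 1: x_pred=1.1765  r=2.4935  x^+=2.7374  v^+=1.9816  a^+=-0.6526
step 2: x_pred=4.1717  r=0.2783  x^+=4.3459  v^+=1.5324  a^+=-0.6250
step 3: x_pred=5.4127  r=-9.9527  x^+=-0.8177  v^+=-2.5353  a^+=-1.6124
step 4: x_pred=-3.5162  r=0.7562  x^+=-3.0428  v^+=-3.6205  a^+=-1.5374
step 5: x_pred=-6.6264  r=11.3464  x^+=0.4764  v^+=-0.8731  a^+=-0.4117
step 6: x_pred=-0.4022  r=5.0622  x^+=2.7667  v^+=0.5830  a^+=0.0905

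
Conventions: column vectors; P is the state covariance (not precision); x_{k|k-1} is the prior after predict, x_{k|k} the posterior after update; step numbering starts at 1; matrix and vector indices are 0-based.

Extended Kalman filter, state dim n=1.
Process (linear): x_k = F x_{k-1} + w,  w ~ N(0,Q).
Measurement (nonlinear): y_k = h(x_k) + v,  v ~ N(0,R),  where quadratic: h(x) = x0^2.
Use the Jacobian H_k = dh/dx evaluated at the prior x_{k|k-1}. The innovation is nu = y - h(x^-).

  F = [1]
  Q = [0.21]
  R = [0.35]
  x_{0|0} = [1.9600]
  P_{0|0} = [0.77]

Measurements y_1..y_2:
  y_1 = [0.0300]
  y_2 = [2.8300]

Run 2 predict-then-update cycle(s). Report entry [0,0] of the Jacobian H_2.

step 1: x^-=[1.9600]  P^-=[0.9800]  H_jac=[3.9200]  S=[15.4091]  K=[0.2493]  nu=[-3.8116]  x^+=[1.0097]  P^+=[0.0223]
step 2: x^-=[1.0097]  P^-=[0.2323]  H_jac=[2.0195]  S=[1.2972]  K=[0.3616]  nu=[1.8104]  x^+=[1.6643]  P^+=[0.0627]

H_jac[0,0] = 2.0195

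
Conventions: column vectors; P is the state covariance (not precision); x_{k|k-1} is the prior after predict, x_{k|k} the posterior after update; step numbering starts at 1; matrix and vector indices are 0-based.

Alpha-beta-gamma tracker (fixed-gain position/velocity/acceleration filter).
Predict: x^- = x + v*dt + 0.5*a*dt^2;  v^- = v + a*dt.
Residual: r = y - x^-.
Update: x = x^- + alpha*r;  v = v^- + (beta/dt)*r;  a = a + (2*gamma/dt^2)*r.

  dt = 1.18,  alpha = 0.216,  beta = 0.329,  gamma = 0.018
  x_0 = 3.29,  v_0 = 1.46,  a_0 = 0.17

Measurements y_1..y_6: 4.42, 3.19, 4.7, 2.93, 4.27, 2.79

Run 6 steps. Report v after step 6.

step 1: x_pred=5.1312  r=-0.7112  x^+=4.9775  v^+=1.4623  a^+=0.1516
step 2: x_pred=6.8086  r=-3.6186  x^+=6.0270  v^+=0.6323  a^+=0.0581
step 3: x_pred=6.8135  r=-2.1135  x^+=6.3570  v^+=0.1115  a^+=0.0034
step 4: x_pred=6.4910  r=-3.5610  x^+=5.7218  v^+=-0.8773  a^+=-0.0887
step 5: x_pred=4.6249  r=-0.3549  x^+=4.5482  v^+=-1.0809  a^+=-0.0978
step 6: x_pred=3.2047  r=-0.4147  x^+=3.1151  v^+=-1.3119  a^+=-0.1086

v_post = -1.3119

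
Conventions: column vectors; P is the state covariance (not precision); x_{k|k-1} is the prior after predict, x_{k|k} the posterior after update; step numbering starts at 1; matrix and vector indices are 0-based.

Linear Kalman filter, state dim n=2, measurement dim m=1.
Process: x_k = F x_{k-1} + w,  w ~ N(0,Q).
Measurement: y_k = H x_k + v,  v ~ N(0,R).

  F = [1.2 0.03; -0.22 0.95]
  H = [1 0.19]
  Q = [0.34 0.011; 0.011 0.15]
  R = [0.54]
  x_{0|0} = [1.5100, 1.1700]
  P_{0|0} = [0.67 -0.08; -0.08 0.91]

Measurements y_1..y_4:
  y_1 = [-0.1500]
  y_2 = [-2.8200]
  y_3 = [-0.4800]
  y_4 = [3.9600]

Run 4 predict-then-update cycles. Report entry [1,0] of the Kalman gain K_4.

K[1,0] = -0.0737

step 1: x^-=[1.8471, 0.7793]  P^-=[1.2999 -0.2306; -0.2306 1.0371]  S=[1.7897]  K=[0.7018; -0.0188]  nu=[-2.1452]  x^+=[0.3416, 0.8195]  P^+=[0.4183 -0.2071; -0.2071 1.0365]
step 2: x^-=[0.4345, 0.7034]  P^-=[0.9284 -0.3046; -0.3046 1.1923]  S=[1.3957]  K=[0.6237; -0.0559]  nu=[-3.3881]  x^+=[-1.6788, 0.8929]  P^+=[0.3854 -0.2559; -0.2559 1.1879]
step 3: x^-=[-1.9878, 1.2176]  P^-=[0.8777 -0.3469; -0.3469 1.3477]  S=[1.3345]  K=[0.6083; -0.0681]  nu=[1.2764]  x^+=[-1.2113, 1.1307]  P^+=[0.3839 -0.2917; -0.2917 1.3415]
step 4: x^-=[-1.4197, 1.3406]  P^-=[0.8730 -0.3827; -0.3827 1.5012]  S=[1.3218]  K=[0.6055; -0.0737]  nu=[5.1250]  x^+=[1.6833, 0.9628]  P^+=[0.3885 -0.3237; -0.3237 1.4940]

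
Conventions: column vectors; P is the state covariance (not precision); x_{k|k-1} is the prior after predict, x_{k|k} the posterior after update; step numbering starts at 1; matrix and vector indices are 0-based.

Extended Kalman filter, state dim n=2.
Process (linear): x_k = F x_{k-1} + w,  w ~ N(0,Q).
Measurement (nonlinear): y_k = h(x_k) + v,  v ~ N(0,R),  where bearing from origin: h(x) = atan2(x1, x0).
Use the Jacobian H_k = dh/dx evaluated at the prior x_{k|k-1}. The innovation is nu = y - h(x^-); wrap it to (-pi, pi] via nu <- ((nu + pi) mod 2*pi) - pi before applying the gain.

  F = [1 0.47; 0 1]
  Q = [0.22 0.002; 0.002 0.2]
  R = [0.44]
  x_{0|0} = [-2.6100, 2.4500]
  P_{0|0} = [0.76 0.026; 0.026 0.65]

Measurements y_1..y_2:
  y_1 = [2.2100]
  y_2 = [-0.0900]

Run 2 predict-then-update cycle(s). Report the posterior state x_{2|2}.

x_post = [1.1782, 3.1115]

step 1: x^-=[-1.4585, 2.4500]  P^-=[1.1480 0.3335; 0.3335 0.8500]  H_jac=[-0.3014 -0.1794]  S=[0.6077]  K=[-0.6678; -0.4163]  nu=[0.1022]  x^+=[-1.5268, 2.4074]  P^+=[0.8770 0.1646; 0.1646 0.7447]
step 2: x^-=[-0.3953, 2.4074]  P^-=[1.4162 0.5165; 0.5165 0.9447]  H_jac=[-0.4045 -0.0664]  S=[0.7036]  K=[-0.8629; -0.3861]  nu=[-1.8235]  x^+=[1.1782, 3.1115]  P^+=[0.8923 0.2821; 0.2821 0.8398]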